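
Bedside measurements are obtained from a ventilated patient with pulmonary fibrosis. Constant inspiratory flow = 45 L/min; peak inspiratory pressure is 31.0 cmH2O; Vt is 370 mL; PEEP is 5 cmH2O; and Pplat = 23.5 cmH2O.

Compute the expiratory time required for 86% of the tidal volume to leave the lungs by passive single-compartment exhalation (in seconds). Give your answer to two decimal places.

0.39

Flow: 45 L/min ÷ 60 = 0.75 L/s.
R = (PIP − Pplat)/V̇ = (31.0 − 23.5) / 0.75 = 7.5/0.75 = 10.0 cmH2O·s/L.
C = Vt/(Pplat − PEEP) = 370.0 / (23.5 − 5) = 370.0/18.5 = 20.0 mL/cmH2O.
τ = R × C = 10.0 × 0.02 L/cmH2O = 0.2 s.
t = −τ·ln(1 − 0.86) = −0.2·ln(0.14) = 0.3932 s.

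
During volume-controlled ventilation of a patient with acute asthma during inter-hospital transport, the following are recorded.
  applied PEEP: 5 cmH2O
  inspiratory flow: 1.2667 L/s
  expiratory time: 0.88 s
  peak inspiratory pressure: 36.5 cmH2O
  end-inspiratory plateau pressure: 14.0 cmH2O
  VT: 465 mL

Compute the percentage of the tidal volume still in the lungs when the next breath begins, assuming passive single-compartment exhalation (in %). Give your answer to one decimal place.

R = (PIP − Pplat)/V̇ = (36.5 − 14.0) / 1.2667 = 22.5/1.2667 = 17.763 cmH2O·s/L.
C = Vt/(Pplat − PEEP) = 465.0 / (14.0 − 5) = 465.0/9.0 = 51.667 mL/cmH2O.
τ = R × C = 17.763 × 0.05167 L/cmH2O = 0.9178 s.
Fraction remaining at end-expiration = e^(−Te/τ) = e^(−0.88/0.9178) = 0.3833 → 38.33%.

38.3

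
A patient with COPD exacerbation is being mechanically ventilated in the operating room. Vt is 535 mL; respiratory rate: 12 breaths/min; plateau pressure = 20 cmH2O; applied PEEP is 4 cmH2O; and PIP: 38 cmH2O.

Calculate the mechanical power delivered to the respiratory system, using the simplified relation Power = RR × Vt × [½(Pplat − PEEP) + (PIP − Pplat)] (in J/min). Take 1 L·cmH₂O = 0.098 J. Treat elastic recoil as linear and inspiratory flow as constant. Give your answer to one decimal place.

16.4

Per-breath work = Vt × [½(Pplat−PEEP) + (PIP−Pplat)] = 0.535 × [0.5×16.0 + 18.0] = 0.535 × 26.0 = 13.91 L·cmH2O.
Power = 12 × 13.91 = 166.92 L·cmH2O/min.
× 0.098 J/(L·cmH2O) → 16.358 J/min.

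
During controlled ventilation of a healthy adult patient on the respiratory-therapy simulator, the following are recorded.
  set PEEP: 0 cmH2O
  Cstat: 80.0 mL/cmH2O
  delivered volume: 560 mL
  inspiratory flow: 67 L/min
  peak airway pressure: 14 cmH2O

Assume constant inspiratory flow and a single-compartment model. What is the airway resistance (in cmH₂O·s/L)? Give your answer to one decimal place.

Flow: 67 L/min ÷ 60 = 1.1167 L/s.
Equation of motion (constant flow): PIP = Vt/C + R·V̇ + PEEP.
R·V̇ = PIP − Vt/C − PEEP = 14 − 560/80.0 − 0 = 14 − 7.0 − 0 = 7.0 cmH2O.
R = 7.0 / 1.1167 = 6.268 cmH2O·s/L.

6.3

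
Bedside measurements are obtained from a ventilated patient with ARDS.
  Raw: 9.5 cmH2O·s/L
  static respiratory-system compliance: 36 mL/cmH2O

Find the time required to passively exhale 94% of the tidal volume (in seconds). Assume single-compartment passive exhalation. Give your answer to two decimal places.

τ = R × C = 9.5 × 36 mL/cmH2O = 9.5 × 0.036 L/cmH2O = 0.342 s.
Exhaled fraction f = 1 − e^(−t/τ) → t = −τ·ln(1 − f) = −0.342·ln(0.06) = 0.9622 s.

0.96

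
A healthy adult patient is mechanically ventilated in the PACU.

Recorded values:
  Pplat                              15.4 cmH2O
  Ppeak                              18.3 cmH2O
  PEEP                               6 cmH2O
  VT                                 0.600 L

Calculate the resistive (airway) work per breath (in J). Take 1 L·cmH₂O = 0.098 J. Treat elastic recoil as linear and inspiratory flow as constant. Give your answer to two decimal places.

With constant inspiratory flow the resistive pressure is constant at PIP − Pplat = 18.3 − 15.4 = 2.9 cmH2O, so resistive work = 2.9 × 0.600 = 1.74 L·cmH2O.
× 0.098 J/(L·cmH2O) → 0.1705 J.

0.17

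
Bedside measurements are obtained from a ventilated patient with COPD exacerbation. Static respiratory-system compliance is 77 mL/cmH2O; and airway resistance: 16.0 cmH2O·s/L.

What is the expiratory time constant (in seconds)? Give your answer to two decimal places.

1.23

τ = R × C = 16.0 × 77 mL/cmH2O = 16.0 × 0.077 L/cmH2O = 1.232 s.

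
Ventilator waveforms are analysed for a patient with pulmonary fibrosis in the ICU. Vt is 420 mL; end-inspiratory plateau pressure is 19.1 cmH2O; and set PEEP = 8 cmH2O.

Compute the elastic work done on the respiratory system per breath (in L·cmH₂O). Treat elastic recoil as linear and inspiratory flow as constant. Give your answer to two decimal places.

Elastic work ≈ ½ × (Pplat − PEEP) × Vt = 0.5 × (19.1 − 8) × 0.420 L = 0.5 × 11.1 × 0.420 = 2.331 L·cmH2O.

2.33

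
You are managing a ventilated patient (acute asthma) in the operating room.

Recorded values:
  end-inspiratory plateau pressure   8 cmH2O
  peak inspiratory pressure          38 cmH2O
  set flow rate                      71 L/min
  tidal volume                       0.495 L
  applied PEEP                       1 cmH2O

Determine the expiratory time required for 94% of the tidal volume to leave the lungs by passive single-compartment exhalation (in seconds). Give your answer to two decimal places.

5.04

Flow: 71 L/min ÷ 60 = 1.1833 L/s.
R = (PIP − Pplat)/V̇ = (38 − 8) / 1.1833 = 30.0/1.1833 = 25.353 cmH2O·s/L.
C = Vt/(Pplat − PEEP) = 495.0 / (8 − 1) = 495.0/7.0 = 70.714 mL/cmH2O.
τ = R × C = 25.353 × 0.07071 L/cmH2O = 1.793 s.
t = −τ·ln(1 − 0.94) = −1.793·ln(0.06) = 5.044 s.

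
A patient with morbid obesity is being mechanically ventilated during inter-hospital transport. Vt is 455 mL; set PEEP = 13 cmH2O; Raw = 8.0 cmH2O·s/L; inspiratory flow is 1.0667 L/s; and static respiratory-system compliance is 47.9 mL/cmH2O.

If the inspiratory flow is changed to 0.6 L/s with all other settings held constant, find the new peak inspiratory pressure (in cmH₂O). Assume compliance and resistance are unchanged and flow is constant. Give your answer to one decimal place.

27.3

PIP = Vt/C + R·V̇ + PEEP (constant-flow equation of motion).
Only the resistive term changes: ΔPIP = R × ΔV̇ = 8.0 × (0.6 − 1.0667) = 8.0 × -0.4667 = -3.734 cmH2O.
Original PIP = 455/47.9 + 8.0×1.0667 + 13 = 31.033 cmH2O; new PIP = 31.033 + (-3.734) = 27.299 cmH2O.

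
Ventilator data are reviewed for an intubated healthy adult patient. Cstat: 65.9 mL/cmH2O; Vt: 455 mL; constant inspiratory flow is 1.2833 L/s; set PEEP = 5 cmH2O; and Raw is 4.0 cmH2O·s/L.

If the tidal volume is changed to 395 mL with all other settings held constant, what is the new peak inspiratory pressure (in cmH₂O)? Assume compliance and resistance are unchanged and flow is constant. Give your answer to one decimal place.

16.1

PIP = Vt/C + R·V̇ + PEEP (constant-flow equation of motion).
Only the elastic term changes: ΔPIP = ΔVt / C = (395 − 455) / 65.9 = -0.9105 cmH2O.
Original PIP = 455/65.9 + 4.0×1.2833 + 5 = 17.038 cmH2O; new PIP = 17.038 + (-0.9105) = 16.128 cmH2O.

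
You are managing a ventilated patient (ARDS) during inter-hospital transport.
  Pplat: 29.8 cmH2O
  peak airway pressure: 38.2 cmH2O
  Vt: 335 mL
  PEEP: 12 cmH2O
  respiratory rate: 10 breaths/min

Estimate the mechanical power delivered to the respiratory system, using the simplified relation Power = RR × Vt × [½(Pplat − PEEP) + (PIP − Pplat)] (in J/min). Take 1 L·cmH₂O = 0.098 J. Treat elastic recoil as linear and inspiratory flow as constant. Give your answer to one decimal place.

Per-breath work = Vt × [½(Pplat−PEEP) + (PIP−Pplat)] = 0.335 × [0.5×17.8 + 8.4] = 0.335 × 17.3 = 5.796 L·cmH2O.
Power = 10 × 5.796 = 57.96 L·cmH2O/min.
× 0.098 J/(L·cmH2O) → 5.68 J/min.

5.7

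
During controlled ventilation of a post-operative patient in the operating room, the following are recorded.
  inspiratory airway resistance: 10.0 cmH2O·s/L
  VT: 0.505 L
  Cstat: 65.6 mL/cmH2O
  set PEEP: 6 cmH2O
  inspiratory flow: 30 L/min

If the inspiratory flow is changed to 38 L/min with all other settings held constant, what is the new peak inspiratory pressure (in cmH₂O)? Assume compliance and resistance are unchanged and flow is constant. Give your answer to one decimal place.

20.0

Flow: 30 L/min ÷ 60 = 0.5 L/s.
New flow: 38 L/min ÷ 60 = 0.6333 L/s.
PIP = Vt/C + R·V̇ + PEEP (constant-flow equation of motion).
Only the resistive term changes: ΔPIP = R × ΔV̇ = 10.0 × (0.6333 − 0.5) = 10.0 × 0.1333 = 1.333 cmH2O.
Original PIP = 505/65.6 + 10.0×0.5 + 6 = 18.698 cmH2O; new PIP = 18.698 + (1.333) = 20.031 cmH2O.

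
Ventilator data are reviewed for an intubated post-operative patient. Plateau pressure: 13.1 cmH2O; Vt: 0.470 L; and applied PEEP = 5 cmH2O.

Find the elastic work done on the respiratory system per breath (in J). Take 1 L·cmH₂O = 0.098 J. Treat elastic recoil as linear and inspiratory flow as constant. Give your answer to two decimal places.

0.19

Elastic work ≈ ½ × (Pplat − PEEP) × Vt = 0.5 × (13.1 − 5) × 0.470 L = 0.5 × 8.1 × 0.470 = 1.904 L·cmH2O.
× 0.098 J/(L·cmH2O) → 0.1866 J.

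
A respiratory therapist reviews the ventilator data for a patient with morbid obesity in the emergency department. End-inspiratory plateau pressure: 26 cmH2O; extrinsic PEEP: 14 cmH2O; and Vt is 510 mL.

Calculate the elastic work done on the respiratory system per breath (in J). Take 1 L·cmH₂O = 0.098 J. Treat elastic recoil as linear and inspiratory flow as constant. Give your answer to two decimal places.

0.30

Elastic work ≈ ½ × (Pplat − PEEP) × Vt = 0.5 × (26 − 14) × 0.510 L = 0.5 × 12.0 × 0.510 = 3.06 L·cmH2O.
× 0.098 J/(L·cmH2O) → 0.2999 J.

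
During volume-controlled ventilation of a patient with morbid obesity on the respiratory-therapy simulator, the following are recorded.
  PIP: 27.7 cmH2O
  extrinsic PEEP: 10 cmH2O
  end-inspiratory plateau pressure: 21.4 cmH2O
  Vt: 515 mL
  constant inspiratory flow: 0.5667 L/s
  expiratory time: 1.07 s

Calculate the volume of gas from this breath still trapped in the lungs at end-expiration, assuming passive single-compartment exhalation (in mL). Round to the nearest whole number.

R = (PIP − Pplat)/V̇ = (27.7 − 21.4) / 0.5667 = 6.3/0.5667 = 11.117 cmH2O·s/L.
C = Vt/(Pplat − PEEP) = 515.0 / (21.4 − 10) = 515.0/11.4 = 45.175 mL/cmH2O.
τ = R × C = 11.117 × 0.04518 L/cmH2O = 0.5023 s.
Fraction remaining = e^(−Te/τ) = e^(−1.07/0.5023) = 0.1188.
Trapped volume = 515.0 × 0.1188 = 61.182 mL.

61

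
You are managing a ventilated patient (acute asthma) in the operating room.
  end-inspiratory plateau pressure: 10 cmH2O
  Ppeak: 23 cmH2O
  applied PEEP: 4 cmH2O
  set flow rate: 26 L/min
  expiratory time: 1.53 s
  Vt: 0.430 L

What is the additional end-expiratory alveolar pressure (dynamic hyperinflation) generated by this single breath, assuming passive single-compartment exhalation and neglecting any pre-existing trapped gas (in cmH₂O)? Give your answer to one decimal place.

2.9

Flow: 26 L/min ÷ 60 = 0.4333 L/s.
R = (PIP − Pplat)/V̇ = (23 − 10) / 0.4333 = 13.0/0.4333 = 30.002 cmH2O·s/L.
C = Vt/(Pplat − PEEP) = 430.0 / (10 − 4) = 430.0/6.0 = 71.667 mL/cmH2O.
τ = R × C = 30.002 × 0.07167 L/cmH2O = 2.15 s.
Fraction remaining = e^(−Te/τ) = e^(−1.53/2.15) = 0.4908; trapped volume = 430.0 × 0.4908 = 211.04 mL.
Additional alveolar pressure from trapping ≈ V_trapped / C = 211.04 / 71.667 = 2.945 cmH2O.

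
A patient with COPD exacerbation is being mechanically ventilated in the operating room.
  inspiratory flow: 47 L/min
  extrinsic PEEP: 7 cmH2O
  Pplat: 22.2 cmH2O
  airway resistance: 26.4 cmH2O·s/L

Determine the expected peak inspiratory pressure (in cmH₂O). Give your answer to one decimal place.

Flow: 47 L/min ÷ 60 = 0.7833 L/s.
PIP = Pplat + Raw × flow = 22.2 + 26.4 × 0.7833 = 22.2 + 20.679 = 42.879 cmH2O.

42.9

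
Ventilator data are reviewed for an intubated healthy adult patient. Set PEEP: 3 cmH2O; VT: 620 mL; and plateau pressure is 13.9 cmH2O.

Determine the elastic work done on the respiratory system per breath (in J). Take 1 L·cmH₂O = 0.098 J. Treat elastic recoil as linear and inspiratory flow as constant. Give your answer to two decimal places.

0.33

Elastic work ≈ ½ × (Pplat − PEEP) × Vt = 0.5 × (13.9 − 3) × 0.620 L = 0.5 × 10.9 × 0.620 = 3.379 L·cmH2O.
× 0.098 J/(L·cmH2O) → 0.3311 J.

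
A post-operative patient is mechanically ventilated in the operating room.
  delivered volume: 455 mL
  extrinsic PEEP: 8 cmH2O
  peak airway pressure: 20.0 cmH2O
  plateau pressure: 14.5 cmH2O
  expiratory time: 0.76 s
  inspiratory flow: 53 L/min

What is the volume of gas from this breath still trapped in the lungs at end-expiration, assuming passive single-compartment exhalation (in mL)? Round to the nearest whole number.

Flow: 53 L/min ÷ 60 = 0.8833 L/s.
R = (PIP − Pplat)/V̇ = (20.0 − 14.5) / 0.8833 = 5.5/0.8833 = 6.227 cmH2O·s/L.
C = Vt/(Pplat − PEEP) = 455.0 / (14.5 − 8) = 455.0/6.5 = 70.0 mL/cmH2O.
τ = R × C = 6.227 × 0.07 L/cmH2O = 0.4359 s.
Fraction remaining = e^(−Te/τ) = e^(−0.76/0.4359) = 0.1749.
Trapped volume = 455.0 × 0.1749 = 79.58 mL.

80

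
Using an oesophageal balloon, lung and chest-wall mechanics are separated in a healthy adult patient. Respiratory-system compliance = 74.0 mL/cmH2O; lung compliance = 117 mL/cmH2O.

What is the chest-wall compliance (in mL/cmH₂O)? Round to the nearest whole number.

201

1/Ccw = 1/Crs − 1/CL.
1/Ccw = 1/74.0 − 1/117 = 0.004967.
Ccw = 201.33 mL/cmH2O.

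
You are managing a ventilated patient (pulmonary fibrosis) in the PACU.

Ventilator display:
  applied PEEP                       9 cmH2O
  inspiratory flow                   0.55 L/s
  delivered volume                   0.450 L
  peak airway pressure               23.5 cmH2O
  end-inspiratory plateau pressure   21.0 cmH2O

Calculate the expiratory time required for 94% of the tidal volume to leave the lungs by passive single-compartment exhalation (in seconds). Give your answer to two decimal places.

R = (PIP − Pplat)/V̇ = (23.5 − 21.0) / 0.55 = 2.5/0.55 = 4.545 cmH2O·s/L.
C = Vt/(Pplat − PEEP) = 450.0 / (21.0 − 9) = 450.0/12.0 = 37.5 mL/cmH2O.
τ = R × C = 4.545 × 0.0375 L/cmH2O = 0.1704 s.
t = −τ·ln(1 − 0.94) = −0.1704·ln(0.06) = 0.4794 s.

0.48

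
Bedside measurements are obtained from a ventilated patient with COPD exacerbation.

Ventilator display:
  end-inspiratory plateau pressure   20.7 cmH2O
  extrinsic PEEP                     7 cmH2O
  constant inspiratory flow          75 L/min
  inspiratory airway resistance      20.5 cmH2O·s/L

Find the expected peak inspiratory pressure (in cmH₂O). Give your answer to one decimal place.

46.3

Flow: 75 L/min ÷ 60 = 1.25 L/s.
PIP = Pplat + Raw × flow = 20.7 + 20.5 × 1.25 = 20.7 + 25.625 = 46.325 cmH2O.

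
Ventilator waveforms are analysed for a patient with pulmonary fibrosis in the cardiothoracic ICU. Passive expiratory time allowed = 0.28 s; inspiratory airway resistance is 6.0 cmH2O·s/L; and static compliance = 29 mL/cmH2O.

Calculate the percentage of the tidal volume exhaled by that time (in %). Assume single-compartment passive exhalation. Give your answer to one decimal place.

τ = R × C = 6.0 × 29 mL/cmH2O = 6.0 × 0.029 L/cmH2O = 0.174 s.
Passive exhalation: V(t)/V₀ = e^(−t/τ) = e^(−0.28/0.174) = 0.2.
Fraction exhaled = 1 − 0.2 = 0.8 → 80.0%.

80.0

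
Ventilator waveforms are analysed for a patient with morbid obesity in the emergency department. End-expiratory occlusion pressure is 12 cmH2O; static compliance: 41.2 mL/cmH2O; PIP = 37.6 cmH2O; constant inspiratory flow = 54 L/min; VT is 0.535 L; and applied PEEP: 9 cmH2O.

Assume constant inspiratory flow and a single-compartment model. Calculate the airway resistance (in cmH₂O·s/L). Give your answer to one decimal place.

14.0

Flow: 54 L/min ÷ 60 = 0.9 L/s.
Total PEEP = 12 cmH2O (set 9 + intrinsic 3); this is the baseline alveolar pressure.
Equation of motion (constant flow): PIP = Vt/C + R·V̇ + PEEP.
R·V̇ = PIP − Vt/C − PEEP = 37.6 − 535/41.2 − 12 = 37.6 − 12.985 − 12 = 12.615 cmH2O.
R = 12.615 / 0.9 = 14.017 cmH2O·s/L.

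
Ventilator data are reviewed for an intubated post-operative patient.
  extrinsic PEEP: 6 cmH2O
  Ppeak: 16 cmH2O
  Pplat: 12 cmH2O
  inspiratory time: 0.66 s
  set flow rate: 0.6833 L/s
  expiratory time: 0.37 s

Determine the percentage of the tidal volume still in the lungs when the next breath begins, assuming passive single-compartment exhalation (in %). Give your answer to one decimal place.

43.1

Vt = flow × Ti = 0.6833 L/s × 0.66 s × 1000 mL/L = 450.98 mL.
R = (PIP − Pplat)/V̇ = (16 − 12) / 0.6833 = 4.0/0.6833 = 5.854 cmH2O·s/L.
C = Vt/(Pplat − PEEP) = 450.98 / (12 − 6) = 450.98/6.0 = 75.163 mL/cmH2O.
τ = R × C = 5.854 × 0.07516 L/cmH2O = 0.44 s.
Fraction remaining at end-expiration = e^(−Te/τ) = e^(−0.37/0.44) = 0.4313 → 43.13%.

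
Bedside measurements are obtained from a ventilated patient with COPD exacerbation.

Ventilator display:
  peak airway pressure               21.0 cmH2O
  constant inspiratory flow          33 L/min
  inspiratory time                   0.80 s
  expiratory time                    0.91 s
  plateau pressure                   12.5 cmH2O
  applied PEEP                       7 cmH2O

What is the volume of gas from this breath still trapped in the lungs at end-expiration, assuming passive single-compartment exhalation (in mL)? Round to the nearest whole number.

Flow: 33 L/min ÷ 60 = 0.55 L/s.
Vt = flow × Ti = 0.55 L/s × 0.80 s × 1000 mL/L = 440.0 mL.
R = (PIP − Pplat)/V̇ = (21.0 − 12.5) / 0.55 = 8.5/0.55 = 15.455 cmH2O·s/L.
C = Vt/(Pplat − PEEP) = 440.0 / (12.5 − 7) = 440.0/5.5 = 80.0 mL/cmH2O.
τ = R × C = 15.455 × 0.08 L/cmH2O = 1.236 s.
Fraction remaining = e^(−Te/τ) = e^(−0.91/1.236) = 0.4789.
Trapped volume = 440.0 × 0.4789 = 210.72 mL.

211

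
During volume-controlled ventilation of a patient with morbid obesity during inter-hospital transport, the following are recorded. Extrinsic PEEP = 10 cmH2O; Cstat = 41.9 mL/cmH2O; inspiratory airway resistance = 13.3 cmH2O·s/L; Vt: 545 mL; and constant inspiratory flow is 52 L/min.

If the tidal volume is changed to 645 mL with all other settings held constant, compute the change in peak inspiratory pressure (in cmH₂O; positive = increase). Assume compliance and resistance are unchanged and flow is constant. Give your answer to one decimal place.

PIP = Vt/C + R·V̇ + PEEP (constant-flow equation of motion).
Only the elastic term changes: ΔPIP = ΔVt / C = (645 − 545) / 41.9 = 2.387 cmH2O.

2.4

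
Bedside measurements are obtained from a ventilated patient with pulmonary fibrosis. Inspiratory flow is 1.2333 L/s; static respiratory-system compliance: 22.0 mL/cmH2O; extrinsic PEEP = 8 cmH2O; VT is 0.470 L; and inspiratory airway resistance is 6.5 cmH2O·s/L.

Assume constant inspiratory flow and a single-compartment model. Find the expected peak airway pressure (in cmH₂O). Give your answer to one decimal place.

Equation of motion (constant flow): PIP = Vt/C + R·V̇ + PEEP.
PIP = 470/22.0 + 6.5×1.2333 + 8 = 21.364 + 8.016 + 8 = 37.38 cmH2O.

37.4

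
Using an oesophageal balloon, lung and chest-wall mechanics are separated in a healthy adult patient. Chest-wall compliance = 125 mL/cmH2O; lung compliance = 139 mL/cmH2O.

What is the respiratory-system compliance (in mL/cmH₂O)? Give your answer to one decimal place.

Lung and chest wall are elastances in series: 1/Crs = 1/CL + 1/Ccw.
1/Crs = 1/139 + 1/125 = 0.01519.
Crs = 65.833 mL/cmH2O.

65.8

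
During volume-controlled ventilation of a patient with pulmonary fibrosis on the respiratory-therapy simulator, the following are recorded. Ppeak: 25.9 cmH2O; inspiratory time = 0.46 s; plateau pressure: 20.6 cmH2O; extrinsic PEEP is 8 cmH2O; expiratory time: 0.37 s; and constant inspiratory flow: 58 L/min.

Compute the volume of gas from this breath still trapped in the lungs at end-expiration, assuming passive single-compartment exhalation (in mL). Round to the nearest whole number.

Flow: 58 L/min ÷ 60 = 0.9667 L/s.
Vt = flow × Ti = 0.9667 L/s × 0.46 s × 1000 mL/L = 444.68 mL.
R = (PIP − Pplat)/V̇ = (25.9 − 20.6) / 0.9667 = 5.3/0.9667 = 5.483 cmH2O·s/L.
C = Vt/(Pplat − PEEP) = 444.68 / (20.6 − 8) = 444.68/12.6 = 35.292 mL/cmH2O.
τ = R × C = 5.483 × 0.03529 L/cmH2O = 0.1935 s.
Fraction remaining = e^(−Te/τ) = e^(−0.37/0.1935) = 0.1478.
Trapped volume = 444.68 × 0.1478 = 65.724 mL.

66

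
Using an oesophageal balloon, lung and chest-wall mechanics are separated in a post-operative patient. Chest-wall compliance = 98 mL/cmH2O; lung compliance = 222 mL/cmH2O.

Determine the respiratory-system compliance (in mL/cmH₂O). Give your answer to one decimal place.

68.0

Lung and chest wall are elastances in series: 1/Crs = 1/CL + 1/Ccw.
1/Crs = 1/222 + 1/98 = 0.01471.
Crs = 67.981 mL/cmH2O.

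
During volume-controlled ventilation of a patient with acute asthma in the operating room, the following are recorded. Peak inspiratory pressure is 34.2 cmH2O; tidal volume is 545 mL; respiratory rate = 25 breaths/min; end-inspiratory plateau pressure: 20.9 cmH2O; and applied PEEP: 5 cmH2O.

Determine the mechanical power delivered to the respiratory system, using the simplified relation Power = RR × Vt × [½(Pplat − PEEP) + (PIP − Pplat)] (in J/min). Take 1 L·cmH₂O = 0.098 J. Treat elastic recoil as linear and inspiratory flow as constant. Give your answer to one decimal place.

Per-breath work = Vt × [½(Pplat−PEEP) + (PIP−Pplat)] = 0.545 × [0.5×15.9 + 13.3] = 0.545 × 21.25 = 11.581 L·cmH2O.
Power = 25 × 11.581 = 289.53 L·cmH2O/min.
× 0.098 J/(L·cmH2O) → 28.374 J/min.

28.4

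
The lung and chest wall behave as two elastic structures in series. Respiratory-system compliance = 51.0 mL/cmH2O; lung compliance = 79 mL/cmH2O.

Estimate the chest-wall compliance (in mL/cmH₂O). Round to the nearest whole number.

1/Ccw = 1/Crs − 1/CL.
1/Ccw = 1/51.0 − 1/79 = 0.00695.
Ccw = 143.88 mL/cmH2O.

144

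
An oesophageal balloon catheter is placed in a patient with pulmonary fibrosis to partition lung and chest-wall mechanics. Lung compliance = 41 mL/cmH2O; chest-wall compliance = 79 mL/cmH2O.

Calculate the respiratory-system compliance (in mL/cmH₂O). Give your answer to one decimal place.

Lung and chest wall are elastances in series: 1/Crs = 1/CL + 1/Ccw.
1/Crs = 1/41 + 1/79 = 0.03705.
Crs = 26.991 mL/cmH2O.

27.0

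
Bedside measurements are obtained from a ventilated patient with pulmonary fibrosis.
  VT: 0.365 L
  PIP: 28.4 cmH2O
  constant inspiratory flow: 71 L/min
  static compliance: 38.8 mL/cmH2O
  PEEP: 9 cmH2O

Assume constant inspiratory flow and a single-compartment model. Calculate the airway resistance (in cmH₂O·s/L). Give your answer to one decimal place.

8.4

Flow: 71 L/min ÷ 60 = 1.1833 L/s.
Equation of motion (constant flow): PIP = Vt/C + R·V̇ + PEEP.
R·V̇ = PIP − Vt/C − PEEP = 28.4 − 365/38.8 − 9 = 28.4 − 9.407 − 9 = 9.993 cmH2O.
R = 9.993 / 1.1833 = 8.445 cmH2O·s/L.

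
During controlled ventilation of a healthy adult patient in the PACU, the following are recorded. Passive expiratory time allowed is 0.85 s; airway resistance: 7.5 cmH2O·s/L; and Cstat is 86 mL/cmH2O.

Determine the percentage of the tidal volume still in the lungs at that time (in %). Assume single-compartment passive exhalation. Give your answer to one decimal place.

26.8

τ = R × C = 7.5 × 86 mL/cmH2O = 7.5 × 0.086 L/cmH2O = 0.645 s.
Passive exhalation: V(t)/V₀ = e^(−t/τ) = e^(−0.85/0.645) = 0.2677.
Fraction remaining = 0.2677 → 26.77%.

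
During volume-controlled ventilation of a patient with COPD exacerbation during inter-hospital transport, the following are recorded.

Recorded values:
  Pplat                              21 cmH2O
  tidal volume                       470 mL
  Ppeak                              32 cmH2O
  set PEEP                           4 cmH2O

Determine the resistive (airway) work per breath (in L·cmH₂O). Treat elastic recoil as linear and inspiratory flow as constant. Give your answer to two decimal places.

With constant inspiratory flow the resistive pressure is constant at PIP − Pplat = 32 − 21 = 11.0 cmH2O, so resistive work = 11.0 × 0.470 = 5.17 L·cmH2O.

5.17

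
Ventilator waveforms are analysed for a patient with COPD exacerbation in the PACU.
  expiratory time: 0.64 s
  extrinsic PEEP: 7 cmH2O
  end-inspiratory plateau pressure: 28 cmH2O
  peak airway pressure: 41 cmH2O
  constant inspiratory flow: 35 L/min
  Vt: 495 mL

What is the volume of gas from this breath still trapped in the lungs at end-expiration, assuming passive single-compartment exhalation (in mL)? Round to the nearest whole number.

Flow: 35 L/min ÷ 60 = 0.5833 L/s.
R = (PIP − Pplat)/V̇ = (41 − 28) / 0.5833 = 13.0/0.5833 = 22.287 cmH2O·s/L.
C = Vt/(Pplat − PEEP) = 495.0 / (28 − 7) = 495.0/21.0 = 23.571 mL/cmH2O.
τ = R × C = 22.287 × 0.02357 L/cmH2O = 0.5253 s.
Fraction remaining = e^(−Te/τ) = e^(−0.64/0.5253) = 0.2957.
Trapped volume = 495.0 × 0.2957 = 146.37 mL.

146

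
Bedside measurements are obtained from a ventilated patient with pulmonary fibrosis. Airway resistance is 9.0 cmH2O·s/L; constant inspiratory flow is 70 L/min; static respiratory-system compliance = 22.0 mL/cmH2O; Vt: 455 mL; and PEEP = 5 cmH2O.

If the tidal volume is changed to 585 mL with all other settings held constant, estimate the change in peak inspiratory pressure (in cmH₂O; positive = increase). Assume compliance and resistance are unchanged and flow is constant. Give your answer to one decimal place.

5.9

PIP = Vt/C + R·V̇ + PEEP (constant-flow equation of motion).
Only the elastic term changes: ΔPIP = ΔVt / C = (585 − 455) / 22.0 = 5.909 cmH2O.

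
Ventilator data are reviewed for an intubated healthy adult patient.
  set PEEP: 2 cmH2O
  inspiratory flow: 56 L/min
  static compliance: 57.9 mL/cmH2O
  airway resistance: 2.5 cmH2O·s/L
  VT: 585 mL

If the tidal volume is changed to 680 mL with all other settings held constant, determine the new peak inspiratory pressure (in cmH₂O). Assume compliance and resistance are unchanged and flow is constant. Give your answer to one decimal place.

Flow: 56 L/min ÷ 60 = 0.9333 L/s.
PIP = Vt/C + R·V̇ + PEEP (constant-flow equation of motion).
Only the elastic term changes: ΔPIP = ΔVt / C = (680 − 585) / 57.9 = 1.641 cmH2O.
Original PIP = 585/57.9 + 2.5×0.9333 + 2 = 14.437 cmH2O; new PIP = 14.437 + (1.641) = 16.078 cmH2O.

16.1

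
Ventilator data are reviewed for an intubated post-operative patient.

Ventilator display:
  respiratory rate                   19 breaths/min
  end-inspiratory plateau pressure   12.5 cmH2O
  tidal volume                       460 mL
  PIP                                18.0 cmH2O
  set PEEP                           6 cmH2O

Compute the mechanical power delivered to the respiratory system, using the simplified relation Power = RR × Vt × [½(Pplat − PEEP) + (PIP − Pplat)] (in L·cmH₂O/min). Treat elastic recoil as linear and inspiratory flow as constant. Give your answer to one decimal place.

76.5

Per-breath work = Vt × [½(Pplat−PEEP) + (PIP−Pplat)] = 0.460 × [0.5×6.5 + 5.5] = 0.460 × 8.75 = 4.025 L·cmH2O.
Power = 19 × 4.025 = 76.475 L·cmH2O/min.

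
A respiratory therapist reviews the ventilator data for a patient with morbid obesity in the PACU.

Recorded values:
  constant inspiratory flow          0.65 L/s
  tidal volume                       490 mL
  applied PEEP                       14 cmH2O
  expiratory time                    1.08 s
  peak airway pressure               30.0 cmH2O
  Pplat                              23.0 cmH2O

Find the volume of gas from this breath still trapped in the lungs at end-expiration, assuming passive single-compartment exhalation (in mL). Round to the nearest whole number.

R = (PIP − Pplat)/V̇ = (30.0 − 23.0) / 0.65 = 7.0/0.65 = 10.769 cmH2O·s/L.
C = Vt/(Pplat − PEEP) = 490.0 / (23.0 − 14) = 490.0/9.0 = 54.444 mL/cmH2O.
τ = R × C = 10.769 × 0.05444 L/cmH2O = 0.5863 s.
Fraction remaining = e^(−Te/τ) = e^(−1.08/0.5863) = 0.1585.
Trapped volume = 490.0 × 0.1585 = 77.665 mL.

78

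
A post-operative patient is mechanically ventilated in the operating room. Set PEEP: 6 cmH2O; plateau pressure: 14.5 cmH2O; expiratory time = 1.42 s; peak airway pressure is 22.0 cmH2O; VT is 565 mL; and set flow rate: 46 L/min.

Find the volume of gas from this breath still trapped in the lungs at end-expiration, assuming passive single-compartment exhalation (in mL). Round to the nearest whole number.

64

Flow: 46 L/min ÷ 60 = 0.7667 L/s.
R = (PIP − Pplat)/V̇ = (22.0 − 14.5) / 0.7667 = 7.5/0.7667 = 9.782 cmH2O·s/L.
C = Vt/(Pplat − PEEP) = 565.0 / (14.5 − 6) = 565.0/8.5 = 66.471 mL/cmH2O.
τ = R × C = 9.782 × 0.06647 L/cmH2O = 0.6502 s.
Fraction remaining = e^(−Te/τ) = e^(−1.42/0.6502) = 0.1126.
Trapped volume = 565.0 × 0.1126 = 63.619 mL.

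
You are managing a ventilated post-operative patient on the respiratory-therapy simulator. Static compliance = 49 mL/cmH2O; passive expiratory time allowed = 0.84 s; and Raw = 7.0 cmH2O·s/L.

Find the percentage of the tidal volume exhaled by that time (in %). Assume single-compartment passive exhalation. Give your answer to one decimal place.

τ = R × C = 7.0 × 49 mL/cmH2O = 7.0 × 0.049 L/cmH2O = 0.343 s.
Passive exhalation: V(t)/V₀ = e^(−t/τ) = e^(−0.84/0.343) = 0.08638.
Fraction exhaled = 1 − 0.08638 = 0.9136 → 91.36%.

91.4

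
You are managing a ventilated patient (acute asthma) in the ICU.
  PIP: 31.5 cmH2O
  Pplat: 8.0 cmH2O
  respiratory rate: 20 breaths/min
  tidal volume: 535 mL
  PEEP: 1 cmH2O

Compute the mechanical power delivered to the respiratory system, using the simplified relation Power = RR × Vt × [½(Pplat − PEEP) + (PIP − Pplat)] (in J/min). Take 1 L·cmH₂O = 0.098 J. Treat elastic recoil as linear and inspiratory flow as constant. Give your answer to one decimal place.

28.3

Per-breath work = Vt × [½(Pplat−PEEP) + (PIP−Pplat)] = 0.535 × [0.5×7.0 + 23.5] = 0.535 × 27.0 = 14.445 L·cmH2O.
Power = 20 × 14.445 = 288.9 L·cmH2O/min.
× 0.098 J/(L·cmH2O) → 28.312 J/min.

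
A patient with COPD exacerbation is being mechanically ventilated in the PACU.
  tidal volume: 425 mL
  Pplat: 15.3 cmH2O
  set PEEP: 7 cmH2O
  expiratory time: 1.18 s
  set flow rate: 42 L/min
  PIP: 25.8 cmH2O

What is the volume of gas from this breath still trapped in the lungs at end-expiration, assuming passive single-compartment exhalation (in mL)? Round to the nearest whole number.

Flow: 42 L/min ÷ 60 = 0.7 L/s.
R = (PIP − Pplat)/V̇ = (25.8 − 15.3) / 0.7 = 10.5/0.7 = 15.0 cmH2O·s/L.
C = Vt/(Pplat − PEEP) = 425.0 / (15.3 − 7) = 425.0/8.3 = 51.205 mL/cmH2O.
τ = R × C = 15.0 × 0.05121 L/cmH2O = 0.7682 s.
Fraction remaining = e^(−Te/τ) = e^(−1.18/0.7682) = 0.2152.
Trapped volume = 425.0 × 0.2152 = 91.46 mL.

91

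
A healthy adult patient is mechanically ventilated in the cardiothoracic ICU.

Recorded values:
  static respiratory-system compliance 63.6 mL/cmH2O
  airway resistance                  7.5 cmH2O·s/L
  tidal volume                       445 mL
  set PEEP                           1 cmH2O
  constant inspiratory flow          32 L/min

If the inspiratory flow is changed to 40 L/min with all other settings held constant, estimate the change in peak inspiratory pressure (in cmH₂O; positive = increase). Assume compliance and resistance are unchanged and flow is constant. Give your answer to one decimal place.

1.0

Flow: 32 L/min ÷ 60 = 0.5333 L/s.
New flow: 40 L/min ÷ 60 = 0.6667 L/s.
PIP = Vt/C + R·V̇ + PEEP (constant-flow equation of motion).
Only the resistive term changes: ΔPIP = R × ΔV̇ = 7.5 × (0.6667 − 0.5333) = 7.5 × 0.1334 = 1.001 cmH2O.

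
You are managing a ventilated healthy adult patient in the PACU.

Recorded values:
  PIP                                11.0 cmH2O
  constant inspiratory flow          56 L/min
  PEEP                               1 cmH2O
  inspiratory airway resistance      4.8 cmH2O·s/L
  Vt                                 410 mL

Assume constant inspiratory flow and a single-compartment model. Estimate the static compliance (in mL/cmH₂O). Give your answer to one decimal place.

74.3

Flow: 56 L/min ÷ 60 = 0.9333 L/s.
Equation of motion (constant flow): PIP = Vt/C + R·V̇ + PEEP.
Vt/C = PIP − R·V̇ − PEEP = 11.0 − 4.8×0.9333 − 1 = 11.0 − 4.48 − 1 = 5.52 cmH2O.
C = Vt / 5.52 = 410 / 5.52 = 74.275 mL/cmH2O.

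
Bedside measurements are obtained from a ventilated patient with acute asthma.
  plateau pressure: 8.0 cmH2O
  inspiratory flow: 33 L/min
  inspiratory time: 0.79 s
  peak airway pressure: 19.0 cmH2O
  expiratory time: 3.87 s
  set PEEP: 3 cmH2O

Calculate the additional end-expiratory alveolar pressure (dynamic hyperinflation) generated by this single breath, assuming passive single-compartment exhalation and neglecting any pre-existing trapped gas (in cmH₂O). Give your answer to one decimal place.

0.5

Flow: 33 L/min ÷ 60 = 0.55 L/s.
Vt = flow × Ti = 0.55 L/s × 0.79 s × 1000 mL/L = 434.5 mL.
R = (PIP − Pplat)/V̇ = (19.0 − 8.0) / 0.55 = 11.0/0.55 = 20.0 cmH2O·s/L.
C = Vt/(Pplat − PEEP) = 434.5 / (8.0 − 3) = 434.5/5.0 = 86.9 mL/cmH2O.
τ = R × C = 20.0 × 0.0869 L/cmH2O = 1.738 s.
Fraction remaining = e^(−Te/τ) = e^(−3.87/1.738) = 0.1079; trapped volume = 434.5 × 0.1079 = 46.883 mL.
Additional alveolar pressure from trapping ≈ V_trapped / C = 46.883 / 86.9 = 0.5395 cmH2O.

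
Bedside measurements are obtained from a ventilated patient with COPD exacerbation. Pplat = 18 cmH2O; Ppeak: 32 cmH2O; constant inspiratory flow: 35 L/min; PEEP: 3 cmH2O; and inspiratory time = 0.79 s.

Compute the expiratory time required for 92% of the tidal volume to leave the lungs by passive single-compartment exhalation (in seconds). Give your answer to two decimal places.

1.86

Flow: 35 L/min ÷ 60 = 0.5833 L/s.
Vt = flow × Ti = 0.5833 L/s × 0.79 s × 1000 mL/L = 460.81 mL.
R = (PIP − Pplat)/V̇ = (32 − 18) / 0.5833 = 14.0/0.5833 = 24.001 cmH2O·s/L.
C = Vt/(Pplat − PEEP) = 460.81 / (18 − 3) = 460.81/15.0 = 30.721 mL/cmH2O.
τ = R × C = 24.001 × 0.03072 L/cmH2O = 0.7373 s.
t = −τ·ln(1 − 0.92) = −0.7373·ln(0.08) = 1.862 s.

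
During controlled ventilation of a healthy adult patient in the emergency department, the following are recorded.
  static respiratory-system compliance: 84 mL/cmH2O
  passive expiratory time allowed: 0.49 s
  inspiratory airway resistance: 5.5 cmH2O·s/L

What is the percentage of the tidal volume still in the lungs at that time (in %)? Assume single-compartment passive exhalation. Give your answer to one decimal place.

34.6

τ = R × C = 5.5 × 84 mL/cmH2O = 5.5 × 0.084 L/cmH2O = 0.462 s.
Passive exhalation: V(t)/V₀ = e^(−t/τ) = e^(−0.49/0.462) = 0.3462.
Fraction remaining = 0.3462 → 34.62%.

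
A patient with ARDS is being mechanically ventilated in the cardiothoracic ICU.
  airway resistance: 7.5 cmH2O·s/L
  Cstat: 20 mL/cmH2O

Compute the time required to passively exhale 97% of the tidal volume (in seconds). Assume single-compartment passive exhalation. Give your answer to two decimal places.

0.53

τ = R × C = 7.5 × 20 mL/cmH2O = 7.5 × 0.020 L/cmH2O = 0.15 s.
Exhaled fraction f = 1 − e^(−t/τ) → t = −τ·ln(1 − f) = −0.15·ln(0.03) = 0.526 s.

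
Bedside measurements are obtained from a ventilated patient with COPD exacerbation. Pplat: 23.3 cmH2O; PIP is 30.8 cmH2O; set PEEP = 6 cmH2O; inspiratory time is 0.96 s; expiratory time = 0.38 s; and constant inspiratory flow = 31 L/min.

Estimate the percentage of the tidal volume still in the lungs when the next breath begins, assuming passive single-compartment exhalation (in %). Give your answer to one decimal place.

Flow: 31 L/min ÷ 60 = 0.5167 L/s.
Vt = flow × Ti = 0.5167 L/s × 0.96 s × 1000 mL/L = 496.03 mL.
R = (PIP − Pplat)/V̇ = (30.8 − 23.3) / 0.5167 = 7.5/0.5167 = 14.515 cmH2O·s/L.
C = Vt/(Pplat − PEEP) = 496.03 / (23.3 − 6) = 496.03/17.3 = 28.672 mL/cmH2O.
τ = R × C = 14.515 × 0.02867 L/cmH2O = 0.4161 s.
Fraction remaining at end-expiration = e^(−Te/τ) = e^(−0.38/0.4161) = 0.4012 → 40.12%.

40.1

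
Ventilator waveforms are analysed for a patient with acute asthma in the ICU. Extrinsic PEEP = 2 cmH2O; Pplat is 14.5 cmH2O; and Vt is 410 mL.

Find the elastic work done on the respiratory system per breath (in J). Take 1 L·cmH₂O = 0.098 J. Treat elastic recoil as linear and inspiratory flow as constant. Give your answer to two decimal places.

Elastic work ≈ ½ × (Pplat − PEEP) × Vt = 0.5 × (14.5 − 2) × 0.410 L = 0.5 × 12.5 × 0.410 = 2.563 L·cmH2O.
× 0.098 J/(L·cmH2O) → 0.2512 J.

0.25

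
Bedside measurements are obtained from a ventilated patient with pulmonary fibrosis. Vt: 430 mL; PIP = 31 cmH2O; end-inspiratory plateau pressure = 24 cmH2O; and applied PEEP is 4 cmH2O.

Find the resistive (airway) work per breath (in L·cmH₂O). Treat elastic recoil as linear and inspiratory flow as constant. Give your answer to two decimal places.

3.01

With constant inspiratory flow the resistive pressure is constant at PIP − Pplat = 31 − 24 = 7.0 cmH2O, so resistive work = 7.0 × 0.430 = 3.01 L·cmH2O.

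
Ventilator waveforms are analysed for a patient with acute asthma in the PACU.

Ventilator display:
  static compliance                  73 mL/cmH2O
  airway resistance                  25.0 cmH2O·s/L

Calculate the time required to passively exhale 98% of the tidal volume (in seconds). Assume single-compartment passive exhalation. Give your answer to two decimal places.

7.14

τ = R × C = 25.0 × 73 mL/cmH2O = 25.0 × 0.073 L/cmH2O = 1.825 s.
Exhaled fraction f = 1 − e^(−t/τ) → t = −τ·ln(1 − f) = −1.825·ln(0.02) = 7.139 s.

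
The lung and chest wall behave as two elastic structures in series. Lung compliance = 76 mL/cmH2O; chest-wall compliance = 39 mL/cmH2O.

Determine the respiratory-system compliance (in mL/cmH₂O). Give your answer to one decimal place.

25.8

Lung and chest wall are elastances in series: 1/Crs = 1/CL + 1/Ccw.
1/Crs = 1/76 + 1/39 = 0.0388.
Crs = 25.773 mL/cmH2O.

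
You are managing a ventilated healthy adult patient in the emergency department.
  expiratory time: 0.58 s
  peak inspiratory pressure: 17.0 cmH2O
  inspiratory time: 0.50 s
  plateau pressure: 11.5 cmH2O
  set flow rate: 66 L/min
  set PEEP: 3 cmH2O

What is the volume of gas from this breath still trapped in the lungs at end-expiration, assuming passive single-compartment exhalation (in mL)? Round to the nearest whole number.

92

Flow: 66 L/min ÷ 60 = 1.1 L/s.
Vt = flow × Ti = 1.1 L/s × 0.50 s × 1000 mL/L = 550.0 mL.
R = (PIP − Pplat)/V̇ = (17.0 − 11.5) / 1.1 = 5.5/1.1 = 5.0 cmH2O·s/L.
C = Vt/(Pplat − PEEP) = 550.0 / (11.5 − 3) = 550.0/8.5 = 64.706 mL/cmH2O.
τ = R × C = 5.0 × 0.06471 L/cmH2O = 0.3236 s.
Fraction remaining = e^(−Te/τ) = e^(−0.58/0.3236) = 0.1666.
Trapped volume = 550.0 × 0.1666 = 91.63 mL.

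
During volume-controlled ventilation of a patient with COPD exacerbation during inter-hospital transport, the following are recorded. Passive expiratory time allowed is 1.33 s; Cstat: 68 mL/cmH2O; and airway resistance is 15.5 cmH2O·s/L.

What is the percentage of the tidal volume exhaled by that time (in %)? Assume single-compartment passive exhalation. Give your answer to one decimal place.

τ = R × C = 15.5 × 68 mL/cmH2O = 15.5 × 0.068 L/cmH2O = 1.054 s.
Passive exhalation: V(t)/V₀ = e^(−t/τ) = e^(−1.33/1.054) = 0.2831.
Fraction exhaled = 1 − 0.2831 = 0.7169 → 71.69%.

71.7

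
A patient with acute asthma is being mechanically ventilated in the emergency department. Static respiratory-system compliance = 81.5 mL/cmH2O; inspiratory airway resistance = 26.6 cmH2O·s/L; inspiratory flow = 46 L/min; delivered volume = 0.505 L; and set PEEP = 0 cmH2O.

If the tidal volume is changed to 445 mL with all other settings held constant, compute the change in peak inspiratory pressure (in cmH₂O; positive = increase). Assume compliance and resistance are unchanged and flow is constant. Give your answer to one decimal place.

PIP = Vt/C + R·V̇ + PEEP (constant-flow equation of motion).
Only the elastic term changes: ΔPIP = ΔVt / C = (445 − 505) / 81.5 = -0.7362 cmH2O.

-0.7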